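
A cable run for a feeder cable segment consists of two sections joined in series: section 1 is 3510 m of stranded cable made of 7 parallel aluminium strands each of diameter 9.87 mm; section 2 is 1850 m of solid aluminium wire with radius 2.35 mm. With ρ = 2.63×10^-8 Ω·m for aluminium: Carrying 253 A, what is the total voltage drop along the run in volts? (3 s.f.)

Section 1: A_strand = π(4.9350e-03)² = 7.651e-05 m²; R₁ = ρL/(N·A_s) = (2.63×10^-8)(3510)/(7×7.651e-05) = 0.1724 Ω
Section 2: A = πr² = π(2.3500e-03 m)² = 1.735e-05 m²
R₂ = (2.63×10^-8)(1850)/(1.735e-05) = 2.804 Ω
R = R₁ + R₂ = 2.977 Ω
V = IR = 253 × 2.977 = 753 V

753 V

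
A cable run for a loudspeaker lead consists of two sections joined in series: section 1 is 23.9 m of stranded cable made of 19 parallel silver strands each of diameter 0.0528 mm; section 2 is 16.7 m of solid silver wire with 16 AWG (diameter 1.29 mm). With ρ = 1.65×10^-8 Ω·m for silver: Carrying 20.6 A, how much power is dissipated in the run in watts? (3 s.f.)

Section 1: A_strand = π(2.6400e-05)² = 2.190e-09 m²; R₁ = ρL/(N·A_s) = (1.65×10^-8)(23.9)/(19×2.190e-09) = 9.479 Ω
Section 2: A = π(1.29/2 mm)² = π(6.4500e-04 m)² = 1.307e-06 m²
R₂ = (1.65×10^-8)(16.7)/(1.307e-06) = 0.2108 Ω
R = R₁ + R₂ = 9.69 Ω
P = I²R = (20.6)² × 9.69 = 4110 W

4110 W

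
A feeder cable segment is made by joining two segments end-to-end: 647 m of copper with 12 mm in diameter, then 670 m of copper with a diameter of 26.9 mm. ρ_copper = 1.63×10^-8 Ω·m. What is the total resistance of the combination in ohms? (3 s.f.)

0.112 Ω

Segment 1: A = π(d/2)² = π(6.0000e-03 m)² = 1.131e-04 m²
R₁ = ρL/A = (1.63×10^-8)(647)/(1.131e-04) = 0.09325 Ω
Segment 2: A = π(d/2)² = π(1.3450e-02 m)² = 5.683e-04 m²
R₂ = (1.63×10^-8)(670)/(5.683e-04) = 0.01922 Ω
R = R₁ + R₂ = 0.112 Ω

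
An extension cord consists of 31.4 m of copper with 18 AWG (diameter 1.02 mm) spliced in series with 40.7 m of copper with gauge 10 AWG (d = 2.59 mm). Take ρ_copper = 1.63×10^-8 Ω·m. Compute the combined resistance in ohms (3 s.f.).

Segment 1: A = π(1.02/2 mm)² = π(5.1000e-04 m)² = 8.171e-07 m²
R₁ = ρL/A = (1.63×10^-8)(31.4)/(8.171e-07) = 0.6264 Ω
Segment 2: A = π(2.59/2 mm)² = π(1.2950e-03 m)² = 5.269e-06 m²
R₂ = (1.63×10^-8)(40.7)/(5.269e-06) = 0.1259 Ω
R = R₁ + R₂ = 0.752 Ω

0.752 Ω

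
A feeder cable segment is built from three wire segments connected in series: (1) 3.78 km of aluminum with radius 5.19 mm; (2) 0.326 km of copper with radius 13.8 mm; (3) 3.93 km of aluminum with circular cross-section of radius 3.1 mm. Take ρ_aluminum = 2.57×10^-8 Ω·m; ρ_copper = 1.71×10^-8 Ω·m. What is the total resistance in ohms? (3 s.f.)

Seg 1: A = πr² = π(5.1900e-03 m)² = 8.462e-05 m²
R_1 = (2.57×10^-8)(3780)/(8.462e-05) = 1.148 Ω
Seg 2: A = πr² = π(1.3800e-02 m)² = 5.983e-04 m²
R_2 = (1.71×10^-8)(326)/(5.983e-04) = 0.009318 Ω
Seg 3: A = πr² = π(3.1000e-03 m)² = 3.019e-05 m²
R_3 = (2.57×10^-8)(3930)/(3.019e-05) = 3.345 Ω
R_total = R_1 + R_2 + R_3 = 4.50 Ω

4.50 Ω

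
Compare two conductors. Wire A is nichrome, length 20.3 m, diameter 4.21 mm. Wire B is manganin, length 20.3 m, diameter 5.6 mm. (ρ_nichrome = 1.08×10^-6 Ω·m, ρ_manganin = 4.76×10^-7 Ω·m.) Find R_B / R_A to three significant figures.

R ∝ ρL/d², so R_B/R_A = (ρ_B/ρ_A) × (d_A/d_B)²
= (4.76×10^-7/1.08×10^-6) × (4.21/5.6)² = 0.249

0.249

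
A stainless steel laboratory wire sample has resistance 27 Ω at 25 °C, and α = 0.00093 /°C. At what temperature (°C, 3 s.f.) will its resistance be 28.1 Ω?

R = R₀(1 + α(T − T₀)) ⇒ T = T₀ + (R/R₀ − 1)/α
T = 25 + (28.1/27 − 1)/0.00093 = 25 + (0.04074)/0.00093 = 68.8 °C

68.8 °C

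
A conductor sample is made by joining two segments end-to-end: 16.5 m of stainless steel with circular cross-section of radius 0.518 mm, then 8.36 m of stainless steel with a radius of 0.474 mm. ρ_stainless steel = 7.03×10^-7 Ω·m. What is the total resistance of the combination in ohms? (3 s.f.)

22.1 Ω

Segment 1: A = πr² = π(5.1800e-04 m)² = 8.430e-07 m²
R₁ = ρL/A = (7.03×10^-7)(16.5)/(8.430e-07) = 13.76 Ω
Segment 2: A = πr² = π(4.7400e-04 m)² = 7.058e-07 m²
R₂ = (7.03×10^-7)(8.36)/(7.058e-07) = 8.326 Ω
R = R₁ + R₂ = 22.1 Ω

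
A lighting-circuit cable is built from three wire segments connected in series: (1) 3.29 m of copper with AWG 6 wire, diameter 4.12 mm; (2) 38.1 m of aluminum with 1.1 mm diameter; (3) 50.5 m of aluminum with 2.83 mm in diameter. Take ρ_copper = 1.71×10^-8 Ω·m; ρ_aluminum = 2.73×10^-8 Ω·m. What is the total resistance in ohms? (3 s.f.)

1.32 Ω

Seg 1: A = π(4.12/2 mm)² = π(2.0600e-03 m)² = 1.333e-05 m²
R_1 = (1.71×10^-8)(3.29)/(1.333e-05) = 0.00422 Ω
Seg 2: A = π(d/2)² = π(5.5000e-04 m)² = 9.503e-07 m²
R_2 = (2.73×10^-8)(38.1)/(9.503e-07) = 1.094 Ω
Seg 3: A = π(d/2)² = π(1.4150e-03 m)² = 6.290e-06 m²
R_3 = (2.73×10^-8)(50.5)/(6.290e-06) = 0.2192 Ω
R_total = R_1 + R_2 + R_3 = 1.32 Ω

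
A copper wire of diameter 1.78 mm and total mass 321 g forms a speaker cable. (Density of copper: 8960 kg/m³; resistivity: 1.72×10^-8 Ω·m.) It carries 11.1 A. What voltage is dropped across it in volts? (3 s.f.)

1.10 V

A = π(d/2)² = π(8.9000e-04 m)² = 2.4885e-06 m²
L = m/(density·A) = 0.321/(8960×2.4885e-06) = 14.4 m
R = ρL/A = (1.72×10^-8)(14.4)/(2.4885e-06) = 0.09951 Ω
V = IR = 11.1 × 0.09951 = 1.10 V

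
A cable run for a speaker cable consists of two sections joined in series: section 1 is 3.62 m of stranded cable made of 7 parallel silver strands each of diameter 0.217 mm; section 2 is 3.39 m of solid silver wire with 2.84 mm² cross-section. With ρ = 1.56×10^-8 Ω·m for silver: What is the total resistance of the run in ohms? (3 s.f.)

Section 1: A_strand = π(1.0850e-04)² = 3.698e-08 m²; R₁ = ρL/(N·A_s) = (1.56×10^-8)(3.62)/(7×3.698e-08) = 0.2181 Ω
Section 2: A = 2.84 mm² = 2.840e-06 m²
R₂ = (1.56×10^-8)(3.39)/(2.840e-06) = 0.01862 Ω
R = R₁ + R₂ = 0.237 Ω

0.237 Ω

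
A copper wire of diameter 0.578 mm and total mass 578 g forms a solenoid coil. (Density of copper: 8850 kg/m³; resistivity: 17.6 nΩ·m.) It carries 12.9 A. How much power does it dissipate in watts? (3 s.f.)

ρ = 17.6 nΩ·m = 1.76×10^-8 Ω·m
A = π(d/2)² = π(2.8900e-04 m)² = 2.6239e-07 m²
L = m/(density·A) = 0.578/(8850×2.6239e-07) = 248.9 m
R = ρL/A = (1.76×10^-8)(248.9)/(2.6239e-07) = 16.7 Ω
P = I²R = (12.9)² × 16.7 = 2780 W

2780 W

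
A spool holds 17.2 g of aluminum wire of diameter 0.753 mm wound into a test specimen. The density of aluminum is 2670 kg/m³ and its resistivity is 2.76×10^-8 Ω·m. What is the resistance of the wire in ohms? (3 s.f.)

0.897 Ω

A = π(d/2)² = π(3.7650e-04 m)² = 4.4533e-07 m²
L = m/(density·A) = 0.0172/(2670×4.4533e-07) = 14.47 m
R = ρL/A = (2.76×10^-8)(14.47)/(4.4533e-07) = 0.897 Ω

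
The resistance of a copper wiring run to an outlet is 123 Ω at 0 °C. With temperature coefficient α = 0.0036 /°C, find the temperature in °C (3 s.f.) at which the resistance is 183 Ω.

136 °C

R = R₀(1 + α(T − T₀)) ⇒ T = T₀ + (R/R₀ − 1)/α
T = 0 + (183/123 − 1)/0.0036 = 0 + (0.4878)/0.0036 = 136 °C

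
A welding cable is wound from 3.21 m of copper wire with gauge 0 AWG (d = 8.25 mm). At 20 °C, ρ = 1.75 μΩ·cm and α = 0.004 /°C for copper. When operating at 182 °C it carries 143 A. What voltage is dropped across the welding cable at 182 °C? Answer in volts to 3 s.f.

0.248 V

ρ = 1.75 μΩ·cm = 1.75×10^-8 Ω·m
A = π(8.25/2 mm)² = π(4.1250e-03 m)² = 5.346e-05 m²
R₍20₎ = ρL/A = (1.75×10^-8)(3.21)/(5.346e-05) = 0.001051 Ω
R₍182₎ = R₍20₎(1 + αΔT) = 0.001051 × (1 + 0.004×162) = 0.001732 Ω
V = IR = 143 × 0.001732 = 0.248 V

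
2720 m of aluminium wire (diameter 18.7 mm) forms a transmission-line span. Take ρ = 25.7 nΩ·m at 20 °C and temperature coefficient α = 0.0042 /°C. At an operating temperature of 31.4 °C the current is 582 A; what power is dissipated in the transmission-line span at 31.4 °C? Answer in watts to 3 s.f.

ρ = 25.7 nΩ·m = 2.57×10^-8 Ω·m
A = π(d/2)² = π(9.3500e-03 m)² = 2.746e-04 m²
R₍20₎ = ρL/A = (2.57×10^-8)(2720)/(2.746e-04) = 0.2545 Ω
R₍31.4₎ = R₍20₎(1 + αΔT) = 0.2545 × (1 + 0.0042×11.4) = 0.2667 Ω
P = I²R = (582)² × 0.2667 = 90300 W

90300 W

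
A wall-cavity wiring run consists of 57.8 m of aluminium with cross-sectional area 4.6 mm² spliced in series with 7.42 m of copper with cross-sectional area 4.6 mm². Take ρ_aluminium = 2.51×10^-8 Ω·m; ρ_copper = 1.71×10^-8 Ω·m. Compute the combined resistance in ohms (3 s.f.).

Segment 1: A = 4.6 mm² = 4.600e-06 m²
R₁ = ρL/A = (2.51×10^-8)(57.8)/(4.600e-06) = 0.3154 Ω
R₂ = (1.71×10^-8)(7.42)/(4.600e-06) = 0.02758 Ω
R = R₁ + R₂ = 0.343 Ω

0.343 Ω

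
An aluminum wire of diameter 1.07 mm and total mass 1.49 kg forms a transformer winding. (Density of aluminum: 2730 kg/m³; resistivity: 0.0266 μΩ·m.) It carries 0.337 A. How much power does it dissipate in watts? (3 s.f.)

2.04 W

ρ = 0.0266 μΩ·m = 2.66×10^-8 Ω·m
A = π(d/2)² = π(5.3500e-04 m)² = 8.9920e-07 m²
L = m/(density·A) = 1.49/(2730×8.9920e-07) = 607 m
R = ρL/A = (2.66×10^-8)(607)/(8.9920e-07) = 17.96 Ω
P = I²R = (0.337)² × 17.96 = 2.04 W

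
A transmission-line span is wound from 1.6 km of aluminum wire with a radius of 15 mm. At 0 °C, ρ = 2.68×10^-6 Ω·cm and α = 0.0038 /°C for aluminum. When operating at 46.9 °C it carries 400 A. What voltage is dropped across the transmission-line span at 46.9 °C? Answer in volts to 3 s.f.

28.6 V

ρ = 2.68×10^-6 Ω·cm = 2.68×10^-8 Ω·m
A = πr² = π(1.5000e-02 m)² = 7.069e-04 m²
R₍0₎ = ρL/A = (2.68×10^-8)(1600)/(7.069e-04) = 0.06066 Ω
R₍46.9₎ = R₍0₎(1 + αΔT) = 0.06066 × (1 + 0.0038×46.9) = 0.07147 Ω
V = IR = 400 × 0.07147 = 28.6 V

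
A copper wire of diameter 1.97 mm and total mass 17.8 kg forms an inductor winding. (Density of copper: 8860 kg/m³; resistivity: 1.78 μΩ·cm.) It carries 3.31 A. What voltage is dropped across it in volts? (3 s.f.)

12.7 V

ρ = 1.78 μΩ·cm = 1.78×10^-8 Ω·m
A = π(d/2)² = π(9.8500e-04 m)² = 3.0481e-06 m²
L = m/(density·A) = 17.8/(8860×3.0481e-06) = 659.1 m
R = ρL/A = (1.78×10^-8)(659.1)/(3.0481e-06) = 3.849 Ω
V = IR = 3.31 × 3.849 = 12.7 V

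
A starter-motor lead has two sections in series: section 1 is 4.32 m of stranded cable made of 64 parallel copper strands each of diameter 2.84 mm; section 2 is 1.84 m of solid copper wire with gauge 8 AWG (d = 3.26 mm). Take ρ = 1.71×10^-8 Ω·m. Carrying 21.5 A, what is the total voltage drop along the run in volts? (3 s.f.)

Section 1: A_strand = π(1.4200e-03)² = 6.335e-06 m²; R₁ = ρL/(N·A_s) = (1.71×10^-8)(4.32)/(64×6.335e-06) = 1.822×10^-4 Ω
Section 2: A = π(3.26/2 mm)² = π(1.6300e-03 m)² = 8.347e-06 m²
R₂ = (1.71×10^-8)(1.84)/(8.347e-06) = 0.00377 Ω
R = R₁ + R₂ = 0.003952 Ω
V = IR = 21.5 × 0.003952 = 0.0850 V

0.0850 V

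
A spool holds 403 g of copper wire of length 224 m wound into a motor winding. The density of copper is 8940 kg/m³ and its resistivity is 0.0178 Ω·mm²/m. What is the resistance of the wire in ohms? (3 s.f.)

ρ = 0.0178 Ω·mm²/m = 1.78×10^-8 Ω·m
A = m/(density·L) = 0.403/(8940×224) = 2.0124e-07 m²
R = ρL/A = (1.78×10^-8)(224)/(2.0124e-07) = 19.8 Ω

19.8 Ω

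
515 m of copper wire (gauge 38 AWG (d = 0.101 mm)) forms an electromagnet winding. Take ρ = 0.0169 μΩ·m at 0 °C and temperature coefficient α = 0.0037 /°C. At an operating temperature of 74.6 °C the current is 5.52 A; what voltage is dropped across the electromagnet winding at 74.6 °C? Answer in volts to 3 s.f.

ρ = 0.0169 μΩ·m = 1.69×10^-8 Ω·m
A = π(0.101/2 mm)² = π(5.0500e-05 m)² = 8.012e-09 m²
R₍0₎ = ρL/A = (1.69×10^-8)(515)/(8.012e-09) = 1086 Ω
R₍74.6₎ = R₍0₎(1 + αΔT) = 1086 × (1 + 0.0037×74.6) = 1386 Ω
V = IR = 5.52 × 1386 = 7650 V

7650 V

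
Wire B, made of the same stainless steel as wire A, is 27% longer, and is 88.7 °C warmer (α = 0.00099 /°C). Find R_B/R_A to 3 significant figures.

R ∝ ρL/d² with ρ ∝ (1+αΔT), so R_B/R_A = (1 + 27/100) × (1 + 0.00099×88.7)
= 1.27 × 1.088 = 1.38

1.38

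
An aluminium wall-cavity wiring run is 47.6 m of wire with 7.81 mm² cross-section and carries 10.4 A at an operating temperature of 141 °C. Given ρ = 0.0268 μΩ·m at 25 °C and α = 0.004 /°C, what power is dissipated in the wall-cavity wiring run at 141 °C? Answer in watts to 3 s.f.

25.9 W

ρ = 0.0268 μΩ·m = 2.68×10^-8 Ω·m
A = 7.81 mm² = 7.810e-06 m²
R₍25₎ = ρL/A = (2.68×10^-8)(47.6)/(7.810e-06) = 0.1633 Ω
R₍141₎ = R₍25₎(1 + αΔT) = 0.1633 × (1 + 0.004×116) = 0.2391 Ω
P = I²R = (10.4)² × 0.2391 = 25.9 W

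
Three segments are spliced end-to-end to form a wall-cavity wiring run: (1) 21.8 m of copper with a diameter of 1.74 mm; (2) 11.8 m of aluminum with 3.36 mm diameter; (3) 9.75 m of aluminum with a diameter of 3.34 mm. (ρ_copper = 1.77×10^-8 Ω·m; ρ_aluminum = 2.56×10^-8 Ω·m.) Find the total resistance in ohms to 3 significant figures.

0.225 Ω

Seg 1: A = π(d/2)² = π(8.7000e-04 m)² = 2.378e-06 m²
R_1 = (1.77×10^-8)(21.8)/(2.378e-06) = 0.1623 Ω
Seg 2: A = π(d/2)² = π(1.6800e-03 m)² = 8.867e-06 m²
R_2 = (2.56×10^-8)(11.8)/(8.867e-06) = 0.03407 Ω
Seg 3: A = π(d/2)² = π(1.6700e-03 m)² = 8.762e-06 m²
R_3 = (2.56×10^-8)(9.75)/(8.762e-06) = 0.02849 Ω
R_total = R_1 + R_2 + R_3 = 0.225 Ω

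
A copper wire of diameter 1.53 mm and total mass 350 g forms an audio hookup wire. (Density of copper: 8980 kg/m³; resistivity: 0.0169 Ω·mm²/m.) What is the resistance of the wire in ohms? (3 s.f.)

0.195 Ω

ρ = 0.0169 Ω·mm²/m = 1.69×10^-8 Ω·m
A = π(d/2)² = π(7.6500e-04 m)² = 1.8385e-06 m²
L = m/(density·A) = 0.35/(8980×1.8385e-06) = 21.2 m
R = ρL/A = (1.69×10^-8)(21.2)/(1.8385e-06) = 0.195 Ω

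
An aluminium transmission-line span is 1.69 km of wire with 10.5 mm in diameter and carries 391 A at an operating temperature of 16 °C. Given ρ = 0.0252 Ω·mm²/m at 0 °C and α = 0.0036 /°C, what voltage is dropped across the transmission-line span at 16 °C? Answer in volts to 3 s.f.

ρ = 0.0252 Ω·mm²/m = 2.52×10^-8 Ω·m
A = π(d/2)² = π(5.2500e-03 m)² = 8.659e-05 m²
R₍0₎ = ρL/A = (2.52×10^-8)(1690)/(8.659e-05) = 0.4918 Ω
R₍16₎ = R₍0₎(1 + αΔT) = 0.4918 × (1 + 0.0036×16) = 0.5202 Ω
V = IR = 391 × 0.5202 = 203 V

203 V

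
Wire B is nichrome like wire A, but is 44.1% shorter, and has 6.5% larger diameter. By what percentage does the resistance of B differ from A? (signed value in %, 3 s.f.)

R ∝ L/d², so R_B/R_A = (1 − 44.1/100) × (1 + 6.5/100)⁻²
= 0.559 × 0.8817 = 0.4929
(R_B − R_A)/R_A = 0.4929 − 1 = -50.7%

-50.7%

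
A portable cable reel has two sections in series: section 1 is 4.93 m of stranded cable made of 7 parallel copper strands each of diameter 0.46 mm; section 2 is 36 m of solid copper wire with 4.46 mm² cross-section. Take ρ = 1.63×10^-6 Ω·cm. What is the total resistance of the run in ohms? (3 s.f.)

0.201 Ω

ρ = 1.63×10^-6 Ω·cm = 1.63×10^-8 Ω·m
Section 1: A_strand = π(2.3000e-04)² = 1.662e-07 m²; R₁ = ρL/(N·A_s) = (1.63×10^-8)(4.93)/(7×1.662e-07) = 0.06908 Ω
Section 2: A = 4.46 mm² = 4.460e-06 m²
R₂ = (1.63×10^-8)(36)/(4.460e-06) = 0.1316 Ω
R = R₁ + R₂ = 0.201 Ω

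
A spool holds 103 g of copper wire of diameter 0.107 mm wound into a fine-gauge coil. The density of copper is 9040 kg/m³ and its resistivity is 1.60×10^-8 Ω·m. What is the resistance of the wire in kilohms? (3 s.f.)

A = π(d/2)² = π(5.3500e-05 m)² = 8.9920e-09 m²
L = m/(density·A) = 0.103/(9040×8.9920e-09) = 1267 m
R = ρL/A = (1.60×10^-8)(1267)/(8.9920e-09) = 2.25 kΩ

2.25 kΩ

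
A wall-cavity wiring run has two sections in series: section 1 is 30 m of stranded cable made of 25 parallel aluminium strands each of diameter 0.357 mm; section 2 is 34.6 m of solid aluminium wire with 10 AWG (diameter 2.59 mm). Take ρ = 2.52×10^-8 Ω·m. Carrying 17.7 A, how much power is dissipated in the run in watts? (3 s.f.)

Section 1: A_strand = π(1.7850e-04)² = 1.001e-07 m²; R₁ = ρL/(N·A_s) = (2.52×10^-8)(30)/(25×1.001e-07) = 0.3021 Ω
Section 2: A = π(2.59/2 mm)² = π(1.2950e-03 m)² = 5.269e-06 m²
R₂ = (2.52×10^-8)(34.6)/(5.269e-06) = 0.1655 Ω
R = R₁ + R₂ = 0.4676 Ω
P = I²R = (17.7)² × 0.4676 = 146 W

146 W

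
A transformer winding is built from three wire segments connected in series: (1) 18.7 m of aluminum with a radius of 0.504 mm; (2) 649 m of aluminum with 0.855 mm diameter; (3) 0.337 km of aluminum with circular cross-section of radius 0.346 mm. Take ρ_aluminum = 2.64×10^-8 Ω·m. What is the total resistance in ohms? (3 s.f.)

54.1 Ω

Seg 1: A = πr² = π(5.0400e-04 m)² = 7.980e-07 m²
R_1 = (2.64×10^-8)(18.7)/(7.980e-07) = 0.6186 Ω
Seg 2: A = π(d/2)² = π(4.2750e-04 m)² = 5.741e-07 m²
R_2 = (2.64×10^-8)(649)/(5.741e-07) = 29.84 Ω
Seg 3: A = πr² = π(3.4600e-04 m)² = 3.761e-07 m²
R_3 = (2.64×10^-8)(337)/(3.761e-07) = 23.66 Ω
R_total = R_1 + R_2 + R_3 = 54.1 Ω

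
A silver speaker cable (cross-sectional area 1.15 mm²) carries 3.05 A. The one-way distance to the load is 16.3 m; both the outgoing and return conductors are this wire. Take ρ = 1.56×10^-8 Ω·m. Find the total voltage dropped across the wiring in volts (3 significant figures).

1.35 V

A = 1.15 mm² = 1.150e-06 m²
Total conductor length (both ways) L = 2 × 16.3 = 32.6 m
R = ρL/A = (1.56×10^-8)(32.6)/(1.150e-06) = 0.4422 Ω
V = IR = 3.05 × 0.4422 = 1.35 V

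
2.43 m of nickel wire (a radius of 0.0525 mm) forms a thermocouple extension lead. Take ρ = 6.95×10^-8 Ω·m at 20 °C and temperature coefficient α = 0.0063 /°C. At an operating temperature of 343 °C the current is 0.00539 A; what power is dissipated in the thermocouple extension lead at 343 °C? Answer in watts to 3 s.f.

0.00172 W

A = πr² = π(5.2500e-05 m)² = 8.659e-09 m²
R₍20₎ = ρL/A = (6.95×10^-8)(2.43)/(8.659e-09) = 19.5 Ω
R₍343₎ = R₍20₎(1 + αΔT) = 19.5 × (1 + 0.0063×323) = 59.19 Ω
P = I²R = (0.00539)² × 59.19 = 0.00172 W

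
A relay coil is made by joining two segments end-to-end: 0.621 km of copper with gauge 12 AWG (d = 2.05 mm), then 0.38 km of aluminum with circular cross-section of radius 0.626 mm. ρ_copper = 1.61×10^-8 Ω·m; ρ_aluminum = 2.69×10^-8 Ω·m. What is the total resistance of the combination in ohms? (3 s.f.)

Segment 1: A = π(2.05/2 mm)² = π(1.0250e-03 m)² = 3.301e-06 m²
R₁ = ρL/A = (1.61×10^-8)(621)/(3.301e-06) = 3.029 Ω
Segment 2: A = πr² = π(6.2600e-04 m)² = 1.231e-06 m²
R₂ = (2.69×10^-8)(380)/(1.231e-06) = 8.303 Ω
R = R₁ + R₂ = 11.3 Ω

11.3 Ω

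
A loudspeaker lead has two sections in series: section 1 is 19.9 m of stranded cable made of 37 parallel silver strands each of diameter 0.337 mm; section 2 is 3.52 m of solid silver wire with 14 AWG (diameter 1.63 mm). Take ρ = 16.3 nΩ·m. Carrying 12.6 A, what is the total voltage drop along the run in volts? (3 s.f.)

ρ = 16.3 nΩ·m = 1.63×10^-8 Ω·m
Section 1: A_strand = π(1.6850e-04)² = 8.920e-08 m²; R₁ = ρL/(N·A_s) = (1.63×10^-8)(19.9)/(37×8.920e-08) = 0.09829 Ω
Section 2: A = π(1.63/2 mm)² = π(8.1500e-04 m)² = 2.087e-06 m²
R₂ = (1.63×10^-8)(3.52)/(2.087e-06) = 0.0275 Ω
R = R₁ + R₂ = 0.1258 Ω
V = IR = 12.6 × 0.1258 = 1.58 V

1.58 V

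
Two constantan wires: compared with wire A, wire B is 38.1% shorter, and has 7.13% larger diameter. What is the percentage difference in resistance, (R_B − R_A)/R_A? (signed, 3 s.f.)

R ∝ L/d², so R_B/R_A = (1 − 38.1/100) × (1 + 7.13/100)⁻²
= 0.619 × 0.8713 = 0.5393
(R_B − R_A)/R_A = 0.5393 − 1 = -46.1%

-46.1%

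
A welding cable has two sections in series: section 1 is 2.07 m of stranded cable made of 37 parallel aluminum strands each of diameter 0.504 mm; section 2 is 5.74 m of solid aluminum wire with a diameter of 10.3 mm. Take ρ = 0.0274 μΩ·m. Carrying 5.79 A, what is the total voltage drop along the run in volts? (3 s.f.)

0.0554 V

ρ = 0.0274 μΩ·m = 2.74×10^-8 Ω·m
Section 1: A_strand = π(2.5200e-04)² = 1.995e-07 m²; R₁ = ρL/(N·A_s) = (2.74×10^-8)(2.07)/(37×1.995e-07) = 0.007684 Ω
Section 2: A = π(d/2)² = π(5.1500e-03 m)² = 8.332e-05 m²
R₂ = (2.74×10^-8)(5.74)/(8.332e-05) = 0.001888 Ω
R = R₁ + R₂ = 0.009571 Ω
V = IR = 5.79 × 0.009571 = 0.0554 V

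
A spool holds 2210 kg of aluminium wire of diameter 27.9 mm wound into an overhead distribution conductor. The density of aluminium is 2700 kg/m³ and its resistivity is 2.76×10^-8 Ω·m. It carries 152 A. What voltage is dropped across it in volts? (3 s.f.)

A = π(d/2)² = π(1.3950e-02 m)² = 6.1136e-04 m²
L = m/(density·A) = 2210/(2700×6.1136e-04) = 1339 m
R = ρL/A = (2.76×10^-8)(1339)/(6.1136e-04) = 0.06044 Ω
V = IR = 152 × 0.06044 = 9.19 V

9.19 V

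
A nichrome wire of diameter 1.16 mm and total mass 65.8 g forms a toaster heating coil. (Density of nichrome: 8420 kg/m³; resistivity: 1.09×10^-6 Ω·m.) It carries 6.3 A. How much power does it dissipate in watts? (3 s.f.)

303 W

A = π(d/2)² = π(5.8000e-04 m)² = 1.0568e-06 m²
L = m/(density·A) = 0.0658/(8420×1.0568e-06) = 7.394 m
R = ρL/A = (1.09×10^-6)(7.394)/(1.0568e-06) = 7.627 Ω
P = I²R = (6.3)² × 7.627 = 303 W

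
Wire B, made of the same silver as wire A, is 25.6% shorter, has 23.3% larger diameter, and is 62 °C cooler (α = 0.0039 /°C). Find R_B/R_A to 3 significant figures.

0.371

R ∝ ρL/d² with ρ ∝ (1+αΔT), so R_B/R_A = (1 − 25.6/100) × (1 + 23.3/100)⁻² × (1 − 0.0039×62)
= 0.744 × 0.6578 × 0.7582 = 0.371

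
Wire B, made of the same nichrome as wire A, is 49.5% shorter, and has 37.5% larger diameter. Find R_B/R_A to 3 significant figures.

R ∝ L/d², so R_B/R_A = (1 − 49.5/100) × (1 + 37.5/100)⁻²
= 0.505 × 0.5289 = 0.267

0.267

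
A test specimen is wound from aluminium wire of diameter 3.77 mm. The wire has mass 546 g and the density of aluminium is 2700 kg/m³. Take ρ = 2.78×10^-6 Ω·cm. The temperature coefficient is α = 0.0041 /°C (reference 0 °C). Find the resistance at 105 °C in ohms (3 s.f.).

ρ = 2.78×10^-6 Ω·cm = 2.78×10^-8 Ω·m
A = π(d/2)² = π(1.8850e-03 m)² = 1.1163e-05 m²
L = m/(density·A) = 0.546/(2700×1.1163e-05) = 18.12 m
R = ρL/A = (2.78×10^-8)(18.12)/(1.1163e-05) = 0.04512 Ω
R(105 °C) = 0.04512 × (1 + 0.0041×105) = 0.0645 Ω

0.0645 Ω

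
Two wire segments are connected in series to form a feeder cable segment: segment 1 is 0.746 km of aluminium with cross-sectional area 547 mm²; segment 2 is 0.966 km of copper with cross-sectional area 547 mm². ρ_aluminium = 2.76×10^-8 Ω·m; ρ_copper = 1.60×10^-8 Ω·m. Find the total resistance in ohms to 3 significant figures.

0.0659 Ω

Segment 1: A = 547 mm² = 5.470e-04 m²
R₁ = ρL/A = (2.76×10^-8)(746)/(5.470e-04) = 0.03764 Ω
R₂ = (1.60×10^-8)(966)/(5.470e-04) = 0.02826 Ω
R = R₁ + R₂ = 0.0659 Ω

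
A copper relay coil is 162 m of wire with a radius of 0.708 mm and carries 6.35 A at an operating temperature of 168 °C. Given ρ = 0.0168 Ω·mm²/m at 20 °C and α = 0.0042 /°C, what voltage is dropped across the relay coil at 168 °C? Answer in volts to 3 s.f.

17.8 V

ρ = 0.0168 Ω·mm²/m = 1.68×10^-8 Ω·m
A = πr² = π(7.0800e-04 m)² = 1.575e-06 m²
R₍20₎ = ρL/A = (1.68×10^-8)(162)/(1.575e-06) = 1.728 Ω
R₍168₎ = R₍20₎(1 + αΔT) = 1.728 × (1 + 0.0042×148) = 2.803 Ω
V = IR = 6.35 × 2.803 = 17.8 V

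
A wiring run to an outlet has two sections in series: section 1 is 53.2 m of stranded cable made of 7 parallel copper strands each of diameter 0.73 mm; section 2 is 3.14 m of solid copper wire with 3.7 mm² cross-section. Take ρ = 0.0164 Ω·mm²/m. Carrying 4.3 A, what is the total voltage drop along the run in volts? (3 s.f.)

1.34 V

ρ = 0.0164 Ω·mm²/m = 1.64×10^-8 Ω·m
Section 1: A_strand = π(3.6500e-04)² = 4.185e-07 m²; R₁ = ρL/(N·A_s) = (1.64×10^-8)(53.2)/(7×4.185e-07) = 0.2978 Ω
Section 2: A = 3.7 mm² = 3.700e-06 m²
R₂ = (1.64×10^-8)(3.14)/(3.700e-06) = 0.01392 Ω
R = R₁ + R₂ = 0.3117 Ω
V = IR = 4.3 × 0.3117 = 1.34 V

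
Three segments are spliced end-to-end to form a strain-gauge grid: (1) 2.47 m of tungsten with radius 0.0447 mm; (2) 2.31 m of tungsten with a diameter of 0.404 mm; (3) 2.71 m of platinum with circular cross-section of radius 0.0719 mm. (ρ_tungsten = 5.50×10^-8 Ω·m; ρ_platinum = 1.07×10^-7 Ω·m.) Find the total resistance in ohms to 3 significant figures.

Seg 1: A = πr² = π(4.4700e-05 m)² = 6.277e-09 m²
R_1 = (5.50×10^-8)(2.47)/(6.277e-09) = 21.64 Ω
Seg 2: A = π(d/2)² = π(2.0200e-04 m)² = 1.282e-07 m²
R_2 = (5.50×10^-8)(2.31)/(1.282e-07) = 0.9911 Ω
Seg 3: A = πr² = π(7.1900e-05 m)² = 1.624e-08 m²
R_3 = (1.07×10^-7)(2.71)/(1.624e-08) = 17.85 Ω
R_total = R_1 + R_2 + R_3 = 40.5 Ω

40.5 Ω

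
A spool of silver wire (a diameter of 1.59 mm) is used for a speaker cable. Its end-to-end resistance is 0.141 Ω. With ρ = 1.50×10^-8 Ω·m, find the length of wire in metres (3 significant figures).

A = π(d/2)² = π(7.9500e-04 m)² = 1.986e-06 m²
L = RA/ρ = (0.141)(1.986e-06)/(1.50×10^-8) = 18.7 m

18.7 m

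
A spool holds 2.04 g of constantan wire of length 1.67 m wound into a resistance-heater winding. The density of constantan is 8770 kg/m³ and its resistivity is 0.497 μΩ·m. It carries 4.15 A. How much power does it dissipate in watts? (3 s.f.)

ρ = 0.497 μΩ·m = 4.97×10^-7 Ω·m
A = m/(density·L) = 0.00204/(8770×1.67) = 1.3929e-07 m²
R = ρL/A = (4.97×10^-7)(1.67)/(1.3929e-07) = 5.959 Ω
P = I²R = (4.15)² × 5.959 = 103 W

103 W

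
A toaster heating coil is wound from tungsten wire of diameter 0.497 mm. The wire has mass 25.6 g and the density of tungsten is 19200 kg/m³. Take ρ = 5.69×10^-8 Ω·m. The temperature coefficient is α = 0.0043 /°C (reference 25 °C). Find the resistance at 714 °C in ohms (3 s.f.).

7.99 Ω

A = π(d/2)² = π(2.4850e-04 m)² = 1.9400e-07 m²
L = m/(density·A) = 0.0256/(19200×1.9400e-07) = 6.873 m
R = ρL/A = (5.69×10^-8)(6.873)/(1.9400e-07) = 2.016 Ω
R(714 °C) = 2.016 × (1 + 0.0043×689) = 7.99 Ω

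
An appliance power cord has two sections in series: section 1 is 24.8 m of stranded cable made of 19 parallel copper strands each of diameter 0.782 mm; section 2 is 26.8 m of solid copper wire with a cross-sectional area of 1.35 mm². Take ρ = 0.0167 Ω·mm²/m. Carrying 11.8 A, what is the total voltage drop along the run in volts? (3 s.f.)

4.45 V

ρ = 0.0167 Ω·mm²/m = 1.67×10^-8 Ω·m
Section 1: A_strand = π(3.9100e-04)² = 4.803e-07 m²; R₁ = ρL/(N·A_s) = (1.67×10^-8)(24.8)/(19×4.803e-07) = 0.04538 Ω
Section 2: A = 1.35 mm² = 1.350e-06 m²
R₂ = (1.67×10^-8)(26.8)/(1.350e-06) = 0.3315 Ω
R = R₁ + R₂ = 0.3769 Ω
V = IR = 11.8 × 0.3769 = 4.45 V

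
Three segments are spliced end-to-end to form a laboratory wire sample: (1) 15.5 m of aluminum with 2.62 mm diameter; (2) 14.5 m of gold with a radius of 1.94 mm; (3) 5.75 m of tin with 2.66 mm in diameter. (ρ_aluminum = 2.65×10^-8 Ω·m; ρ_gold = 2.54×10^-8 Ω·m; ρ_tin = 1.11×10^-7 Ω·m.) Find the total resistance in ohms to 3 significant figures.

Seg 1: A = π(d/2)² = π(1.3100e-03 m)² = 5.391e-06 m²
R_1 = (2.65×10^-8)(15.5)/(5.391e-06) = 0.07619 Ω
Seg 2: A = πr² = π(1.9400e-03 m)² = 1.182e-05 m²
R_2 = (2.54×10^-8)(14.5)/(1.182e-05) = 0.03115 Ω
Seg 3: A = π(d/2)² = π(1.3300e-03 m)² = 5.557e-06 m²
R_3 = (1.11×10^-7)(5.75)/(5.557e-06) = 0.1149 Ω
R_total = R_1 + R_2 + R_3 = 0.222 Ω

0.222 Ω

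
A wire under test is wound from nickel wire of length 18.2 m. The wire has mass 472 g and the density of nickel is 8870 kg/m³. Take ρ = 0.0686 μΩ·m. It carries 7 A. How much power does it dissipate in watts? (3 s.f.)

ρ = 0.0686 μΩ·m = 6.86×10^-8 Ω·m
A = m/(density·L) = 0.472/(8870×18.2) = 2.9238e-06 m²
R = ρL/A = (6.86×10^-8)(18.2)/(2.9238e-06) = 0.427 Ω
P = I²R = (7)² × 0.427 = 20.9 W

20.9 W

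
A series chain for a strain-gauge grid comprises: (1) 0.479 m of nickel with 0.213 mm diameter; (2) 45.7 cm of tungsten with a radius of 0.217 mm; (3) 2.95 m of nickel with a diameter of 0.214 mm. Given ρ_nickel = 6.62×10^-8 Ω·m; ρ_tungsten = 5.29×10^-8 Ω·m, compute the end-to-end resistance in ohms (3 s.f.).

Seg 1: A = π(d/2)² = π(1.0650e-04 m)² = 3.563e-08 m²
R_1 = (6.62×10^-8)(0.479)/(3.563e-08) = 0.8899 Ω
Seg 2: A = πr² = π(2.1700e-04 m)² = 1.479e-07 m²
R_2 = (5.29×10^-8)(0.457)/(1.479e-07) = 0.1634 Ω
Seg 3: A = π(d/2)² = π(1.0700e-04 m)² = 3.597e-08 m²
R_3 = (6.62×10^-8)(2.95)/(3.597e-08) = 5.43 Ω
R_total = R_1 + R_2 + R_3 = 6.48 Ω

6.48 Ω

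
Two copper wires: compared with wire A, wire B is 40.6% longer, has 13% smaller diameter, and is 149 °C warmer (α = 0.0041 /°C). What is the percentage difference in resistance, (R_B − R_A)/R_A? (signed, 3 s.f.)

R ∝ ρL/d² with ρ ∝ (1+αΔT), so R_B/R_A = (1 + 40.6/100) × (1 − 13/100)⁻² × (1 + 0.0041×149)
= 1.406 × 1.321 × 1.611 = 2.992
(R_B − R_A)/R_A = 2.992 − 1 = 199%

199%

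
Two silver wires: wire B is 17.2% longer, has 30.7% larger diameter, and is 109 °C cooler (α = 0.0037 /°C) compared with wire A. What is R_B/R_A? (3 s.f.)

0.409

R ∝ ρL/d² with ρ ∝ (1+αΔT), so R_B/R_A = (1 + 17.2/100) × (1 + 30.7/100)⁻² × (1 − 0.0037×109)
= 1.172 × 0.5854 × 0.5967 = 0.409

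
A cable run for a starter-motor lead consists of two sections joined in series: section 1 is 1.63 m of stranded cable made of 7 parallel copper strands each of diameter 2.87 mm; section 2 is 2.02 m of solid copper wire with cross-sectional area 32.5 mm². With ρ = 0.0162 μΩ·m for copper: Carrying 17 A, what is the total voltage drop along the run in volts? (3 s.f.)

ρ = 0.0162 μΩ·m = 1.62×10^-8 Ω·m
Section 1: A_strand = π(1.4350e-03)² = 6.469e-06 m²; R₁ = ρL/(N·A_s) = (1.62×10^-8)(1.63)/(7×6.469e-06) = 5.831×10^-4 Ω
Section 2: A = 32.5 mm² = 3.250e-05 m²
R₂ = (1.62×10^-8)(2.02)/(3.250e-05) = 0.001007 Ω
R = R₁ + R₂ = 0.00159 Ω
V = IR = 17 × 0.00159 = 0.0270 V

0.0270 V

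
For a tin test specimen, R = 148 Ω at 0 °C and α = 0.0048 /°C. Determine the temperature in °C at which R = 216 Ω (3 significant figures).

R = R₀(1 + α(T − T₀)) ⇒ T = T₀ + (R/R₀ − 1)/α
T = 0 + (216/148 − 1)/0.0048 = 0 + (0.4595)/0.0048 = 95.7 °C

95.7 °C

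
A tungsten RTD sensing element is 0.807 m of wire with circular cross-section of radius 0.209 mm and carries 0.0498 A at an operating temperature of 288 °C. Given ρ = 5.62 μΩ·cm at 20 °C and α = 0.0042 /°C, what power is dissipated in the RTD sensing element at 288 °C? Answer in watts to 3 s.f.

0.00174 W

ρ = 5.62 μΩ·cm = 5.62×10^-8 Ω·m
A = πr² = π(2.0900e-04 m)² = 1.372e-07 m²
R₍20₎ = ρL/A = (5.62×10^-8)(0.807)/(1.372e-07) = 0.3305 Ω
R₍288₎ = R₍20₎(1 + αΔT) = 0.3305 × (1 + 0.0042×268) = 0.7025 Ω
P = I²R = (0.0498)² × 0.7025 = 0.00174 W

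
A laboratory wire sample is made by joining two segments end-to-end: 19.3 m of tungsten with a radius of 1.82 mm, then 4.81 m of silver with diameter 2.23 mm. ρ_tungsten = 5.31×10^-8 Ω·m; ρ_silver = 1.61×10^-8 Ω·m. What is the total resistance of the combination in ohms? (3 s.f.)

0.118 Ω

Segment 1: A = πr² = π(1.8200e-03 m)² = 1.041e-05 m²
R₁ = ρL/A = (5.31×10^-8)(19.3)/(1.041e-05) = 0.09848 Ω
Segment 2: A = π(d/2)² = π(1.1150e-03 m)² = 3.906e-06 m²
R₂ = (1.61×10^-8)(4.81)/(3.906e-06) = 0.01983 Ω
R = R₁ + R₂ = 0.118 Ω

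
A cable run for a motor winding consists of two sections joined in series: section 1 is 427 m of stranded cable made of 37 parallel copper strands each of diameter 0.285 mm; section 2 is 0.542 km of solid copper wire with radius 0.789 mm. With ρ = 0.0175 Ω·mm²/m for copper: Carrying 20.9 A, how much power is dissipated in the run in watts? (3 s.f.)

ρ = 0.0175 Ω·mm²/m = 1.75×10^-8 Ω·m
Section 1: A_strand = π(1.4250e-04)² = 6.379e-08 m²; R₁ = ρL/(N·A_s) = (1.75×10^-8)(427)/(37×6.379e-08) = 3.166 Ω
Section 2: A = πr² = π(7.8900e-04 m)² = 1.956e-06 m²
R₂ = (1.75×10^-8)(542)/(1.956e-06) = 4.85 Ω
R = R₁ + R₂ = 8.016 Ω
P = I²R = (20.9)² × 8.016 = 3500 W

3500 W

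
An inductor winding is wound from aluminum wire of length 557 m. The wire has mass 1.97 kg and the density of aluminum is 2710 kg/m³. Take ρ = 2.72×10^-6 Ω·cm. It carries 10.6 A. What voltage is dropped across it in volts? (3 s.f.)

123 V

ρ = 2.72×10^-6 Ω·cm = 2.72×10^-8 Ω·m
A = m/(density·L) = 1.97/(2710×557) = 1.3051e-06 m²
R = ρL/A = (2.72×10^-8)(557)/(1.3051e-06) = 11.61 Ω
V = IR = 10.6 × 11.61 = 123 V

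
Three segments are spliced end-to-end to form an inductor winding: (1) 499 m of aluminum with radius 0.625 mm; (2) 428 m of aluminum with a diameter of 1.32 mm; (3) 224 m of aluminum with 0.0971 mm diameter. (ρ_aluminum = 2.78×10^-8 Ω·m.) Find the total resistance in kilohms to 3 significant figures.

0.861 kΩ

Seg 1: A = πr² = π(6.2500e-04 m)² = 1.227e-06 m²
R_1 = (2.78×10^-8)(499)/(1.227e-06) = 11.3 Ω
Seg 2: A = π(d/2)² = π(6.6000e-04 m)² = 1.368e-06 m²
R_2 = (2.78×10^-8)(428)/(1.368e-06) = 8.695 Ω
Seg 3: A = π(d/2)² = π(4.8550e-05 m)² = 7.405e-09 m²
R_3 = (2.78×10^-8)(224)/(7.405e-09) = 840.9 Ω
R_total = R_1 + R_2 + R_3 = 0.861 kΩ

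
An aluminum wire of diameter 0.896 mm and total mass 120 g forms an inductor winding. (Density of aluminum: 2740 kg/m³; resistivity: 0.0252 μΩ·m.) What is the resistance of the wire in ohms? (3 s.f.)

ρ = 0.0252 μΩ·m = 2.52×10^-8 Ω·m
A = π(d/2)² = π(4.4800e-04 m)² = 6.3053e-07 m²
L = m/(density·A) = 0.12/(2740×6.3053e-07) = 69.46 m
R = ρL/A = (2.52×10^-8)(69.46)/(6.3053e-07) = 2.78 Ω

2.78 Ω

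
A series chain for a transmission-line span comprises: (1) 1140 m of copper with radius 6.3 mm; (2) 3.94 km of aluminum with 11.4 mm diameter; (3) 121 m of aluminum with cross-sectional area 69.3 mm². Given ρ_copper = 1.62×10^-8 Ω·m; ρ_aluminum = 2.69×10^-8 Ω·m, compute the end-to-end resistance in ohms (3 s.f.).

1.23 Ω

Seg 1: A = πr² = π(6.3000e-03 m)² = 1.247e-04 m²
R_1 = (1.62×10^-8)(1140)/(1.247e-04) = 0.1481 Ω
Seg 2: A = π(d/2)² = π(5.7000e-03 m)² = 1.021e-04 m²
R_2 = (2.69×10^-8)(3940)/(1.021e-04) = 1.038 Ω
Seg 3: A = 69.3 mm² = 6.930e-05 m²
R_3 = (2.69×10^-8)(121)/(6.930e-05) = 0.04697 Ω
R_total = R_1 + R_2 + R_3 = 1.23 Ω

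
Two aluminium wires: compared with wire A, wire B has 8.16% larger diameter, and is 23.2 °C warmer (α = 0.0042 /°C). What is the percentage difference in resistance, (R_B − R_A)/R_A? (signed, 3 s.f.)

-6.19%

R ∝ ρL/d² with ρ ∝ (1+αΔT), so R_B/R_A = (1 + 8.16/100)⁻² × (1 + 0.0042×23.2)
= 0.8548 × 1.097 = 0.9381
(R_B − R_A)/R_A = 0.9381 − 1 = -6.19%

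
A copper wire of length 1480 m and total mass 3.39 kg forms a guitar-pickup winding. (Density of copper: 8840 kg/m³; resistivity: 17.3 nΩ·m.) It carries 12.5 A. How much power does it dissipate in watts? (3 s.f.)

15400 W

ρ = 17.3 nΩ·m = 1.73×10^-8 Ω·m
A = m/(density·L) = 3.39/(8840×1480) = 2.5911e-07 m²
R = ρL/A = (1.73×10^-8)(1480)/(2.5911e-07) = 98.81 Ω
P = I²R = (12.5)² × 98.81 = 15400 W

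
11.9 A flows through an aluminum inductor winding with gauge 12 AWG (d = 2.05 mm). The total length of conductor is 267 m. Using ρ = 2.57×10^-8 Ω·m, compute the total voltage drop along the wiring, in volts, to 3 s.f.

24.7 V

A = π(2.05/2 mm)² = π(1.0250e-03 m)² = 3.301e-06 m²
R = ρL/A = (2.57×10^-8)(267)/(3.301e-06) = 2.079 Ω
V = IR = 11.9 × 2.079 = 24.7 V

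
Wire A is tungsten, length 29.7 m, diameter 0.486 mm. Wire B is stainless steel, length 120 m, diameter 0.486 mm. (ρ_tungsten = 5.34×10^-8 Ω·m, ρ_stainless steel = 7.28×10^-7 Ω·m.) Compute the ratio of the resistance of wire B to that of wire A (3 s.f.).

R ∝ ρL/d², so R_B/R_A = (ρ_B/ρ_A) × (L_B/L_A)
= (7.28×10^-7/5.34×10^-8) × (120/29.7) = 55.1

55.1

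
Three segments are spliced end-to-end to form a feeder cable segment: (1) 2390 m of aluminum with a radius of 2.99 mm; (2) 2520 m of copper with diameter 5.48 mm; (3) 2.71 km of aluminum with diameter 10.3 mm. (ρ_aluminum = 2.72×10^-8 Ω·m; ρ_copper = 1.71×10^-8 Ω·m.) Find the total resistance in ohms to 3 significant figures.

Seg 1: A = πr² = π(2.9900e-03 m)² = 2.809e-05 m²
R_1 = (2.72×10^-8)(2390)/(2.809e-05) = 2.315 Ω
Seg 2: A = π(d/2)² = π(2.7400e-03 m)² = 2.359e-05 m²
R_2 = (1.71×10^-8)(2520)/(2.359e-05) = 1.827 Ω
Seg 3: A = π(d/2)² = π(5.1500e-03 m)² = 8.332e-05 m²
R_3 = (2.72×10^-8)(2710)/(8.332e-05) = 0.8847 Ω
R_total = R_1 + R_2 + R_3 = 5.03 Ω

5.03 Ω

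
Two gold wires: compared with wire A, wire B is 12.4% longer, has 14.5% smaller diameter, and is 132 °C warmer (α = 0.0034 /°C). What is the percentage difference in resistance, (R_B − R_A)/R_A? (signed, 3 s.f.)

R ∝ ρL/d² with ρ ∝ (1+αΔT), so R_B/R_A = (1 + 12.4/100) × (1 − 14.5/100)⁻² × (1 + 0.0034×132)
= 1.124 × 1.368 × 1.449 = 2.228
(R_B − R_A)/R_A = 2.228 − 1 = 123%

123%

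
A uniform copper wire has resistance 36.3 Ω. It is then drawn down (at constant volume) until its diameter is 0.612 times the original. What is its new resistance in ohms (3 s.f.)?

Volume constant ⇒ L' = L/r² with r = 0.612. R' = ρL'/A' = ρ(L/r²)/(πr²d₀²/4) = R/r⁴.
R' = 7.128 × 36.3 = 259 Ω

259 Ω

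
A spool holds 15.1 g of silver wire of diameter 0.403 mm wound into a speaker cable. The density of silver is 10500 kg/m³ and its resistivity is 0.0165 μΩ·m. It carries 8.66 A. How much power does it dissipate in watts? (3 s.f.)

ρ = 0.0165 μΩ·m = 1.65×10^-8 Ω·m
A = π(d/2)² = π(2.0150e-04 m)² = 1.2756e-07 m²
L = m/(density·A) = 0.0151/(10500×1.2756e-07) = 11.27 m
R = ρL/A = (1.65×10^-8)(11.27)/(1.2756e-07) = 1.458 Ω
P = I²R = (8.66)² × 1.458 = 109 W

109 W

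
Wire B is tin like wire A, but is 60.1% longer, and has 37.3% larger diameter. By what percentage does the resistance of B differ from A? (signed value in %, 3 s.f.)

R ∝ L/d², so R_B/R_A = (1 + 60.1/100) × (1 + 37.3/100)⁻²
= 1.601 × 0.5305 = 0.8493
(R_B − R_A)/R_A = 0.8493 − 1 = -15.1%

-15.1%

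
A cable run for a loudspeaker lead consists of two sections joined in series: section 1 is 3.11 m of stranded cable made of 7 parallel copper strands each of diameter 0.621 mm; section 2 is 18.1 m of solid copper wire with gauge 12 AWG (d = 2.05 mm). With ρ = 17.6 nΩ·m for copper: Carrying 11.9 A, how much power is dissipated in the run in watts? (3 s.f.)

ρ = 17.6 nΩ·m = 1.76×10^-8 Ω·m
Section 1: A_strand = π(3.1050e-04)² = 3.029e-07 m²; R₁ = ρL/(N·A_s) = (1.76×10^-8)(3.11)/(7×3.029e-07) = 0.02582 Ω
Section 2: A = π(2.05/2 mm)² = π(1.0250e-03 m)² = 3.301e-06 m²
R₂ = (1.76×10^-8)(18.1)/(3.301e-06) = 0.09651 Ω
R = R₁ + R₂ = 0.1223 Ω
P = I²R = (11.9)² × 0.1223 = 17.3 W

17.3 W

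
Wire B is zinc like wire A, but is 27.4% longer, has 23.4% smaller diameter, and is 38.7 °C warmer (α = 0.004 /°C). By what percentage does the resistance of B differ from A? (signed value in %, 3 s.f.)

151%

R ∝ ρL/d² with ρ ∝ (1+αΔT), so R_B/R_A = (1 + 27.4/100) × (1 − 23.4/100)⁻² × (1 + 0.004×38.7)
= 1.274 × 1.704 × 1.155 = 2.507
(R_B − R_A)/R_A = 2.507 − 1 = 151%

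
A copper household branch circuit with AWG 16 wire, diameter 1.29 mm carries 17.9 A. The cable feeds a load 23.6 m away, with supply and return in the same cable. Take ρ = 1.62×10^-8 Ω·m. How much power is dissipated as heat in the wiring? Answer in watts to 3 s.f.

187 W

A = π(1.29/2 mm)² = π(6.4500e-04 m)² = 1.307e-06 m²
Total conductor length (both ways) L = 2 × 23.6 = 47.2 m
R = ρL/A = (1.62×10^-8)(47.2)/(1.307e-06) = 0.585 Ω
P = I²R = (17.9)² × 0.585 = 187 W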